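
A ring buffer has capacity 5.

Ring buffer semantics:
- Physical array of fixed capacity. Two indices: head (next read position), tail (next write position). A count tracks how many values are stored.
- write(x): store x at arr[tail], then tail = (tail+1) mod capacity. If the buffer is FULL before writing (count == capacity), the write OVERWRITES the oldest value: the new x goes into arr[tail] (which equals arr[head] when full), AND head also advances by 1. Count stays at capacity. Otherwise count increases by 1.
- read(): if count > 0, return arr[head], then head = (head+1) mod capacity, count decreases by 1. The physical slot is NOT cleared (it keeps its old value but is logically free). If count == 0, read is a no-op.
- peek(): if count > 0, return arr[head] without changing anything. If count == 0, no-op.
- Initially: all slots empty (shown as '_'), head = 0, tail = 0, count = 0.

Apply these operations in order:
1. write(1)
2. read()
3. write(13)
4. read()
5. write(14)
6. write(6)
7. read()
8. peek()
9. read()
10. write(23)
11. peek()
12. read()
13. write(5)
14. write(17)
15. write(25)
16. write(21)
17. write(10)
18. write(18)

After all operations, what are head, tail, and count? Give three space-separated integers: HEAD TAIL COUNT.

Answer: 1 1 5

Derivation:
After op 1 (write(1)): arr=[1 _ _ _ _] head=0 tail=1 count=1
After op 2 (read()): arr=[1 _ _ _ _] head=1 tail=1 count=0
After op 3 (write(13)): arr=[1 13 _ _ _] head=1 tail=2 count=1
After op 4 (read()): arr=[1 13 _ _ _] head=2 tail=2 count=0
After op 5 (write(14)): arr=[1 13 14 _ _] head=2 tail=3 count=1
After op 6 (write(6)): arr=[1 13 14 6 _] head=2 tail=4 count=2
After op 7 (read()): arr=[1 13 14 6 _] head=3 tail=4 count=1
After op 8 (peek()): arr=[1 13 14 6 _] head=3 tail=4 count=1
After op 9 (read()): arr=[1 13 14 6 _] head=4 tail=4 count=0
After op 10 (write(23)): arr=[1 13 14 6 23] head=4 tail=0 count=1
After op 11 (peek()): arr=[1 13 14 6 23] head=4 tail=0 count=1
After op 12 (read()): arr=[1 13 14 6 23] head=0 tail=0 count=0
After op 13 (write(5)): arr=[5 13 14 6 23] head=0 tail=1 count=1
After op 14 (write(17)): arr=[5 17 14 6 23] head=0 tail=2 count=2
After op 15 (write(25)): arr=[5 17 25 6 23] head=0 tail=3 count=3
After op 16 (write(21)): arr=[5 17 25 21 23] head=0 tail=4 count=4
After op 17 (write(10)): arr=[5 17 25 21 10] head=0 tail=0 count=5
After op 18 (write(18)): arr=[18 17 25 21 10] head=1 tail=1 count=5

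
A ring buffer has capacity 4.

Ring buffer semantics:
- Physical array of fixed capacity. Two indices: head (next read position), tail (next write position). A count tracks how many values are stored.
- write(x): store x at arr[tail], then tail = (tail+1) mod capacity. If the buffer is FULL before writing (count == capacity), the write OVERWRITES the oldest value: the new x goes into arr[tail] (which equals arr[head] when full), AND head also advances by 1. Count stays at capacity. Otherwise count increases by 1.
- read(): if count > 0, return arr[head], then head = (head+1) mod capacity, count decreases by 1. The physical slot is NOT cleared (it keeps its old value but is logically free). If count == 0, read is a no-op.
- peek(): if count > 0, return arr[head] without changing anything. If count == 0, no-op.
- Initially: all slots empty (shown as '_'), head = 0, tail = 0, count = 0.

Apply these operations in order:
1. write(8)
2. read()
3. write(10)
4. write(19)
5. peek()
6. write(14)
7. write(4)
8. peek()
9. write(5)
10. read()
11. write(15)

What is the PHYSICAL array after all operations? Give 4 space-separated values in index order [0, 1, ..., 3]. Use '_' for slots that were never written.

After op 1 (write(8)): arr=[8 _ _ _] head=0 tail=1 count=1
After op 2 (read()): arr=[8 _ _ _] head=1 tail=1 count=0
After op 3 (write(10)): arr=[8 10 _ _] head=1 tail=2 count=1
After op 4 (write(19)): arr=[8 10 19 _] head=1 tail=3 count=2
After op 5 (peek()): arr=[8 10 19 _] head=1 tail=3 count=2
After op 6 (write(14)): arr=[8 10 19 14] head=1 tail=0 count=3
After op 7 (write(4)): arr=[4 10 19 14] head=1 tail=1 count=4
After op 8 (peek()): arr=[4 10 19 14] head=1 tail=1 count=4
After op 9 (write(5)): arr=[4 5 19 14] head=2 tail=2 count=4
After op 10 (read()): arr=[4 5 19 14] head=3 tail=2 count=3
After op 11 (write(15)): arr=[4 5 15 14] head=3 tail=3 count=4

Answer: 4 5 15 14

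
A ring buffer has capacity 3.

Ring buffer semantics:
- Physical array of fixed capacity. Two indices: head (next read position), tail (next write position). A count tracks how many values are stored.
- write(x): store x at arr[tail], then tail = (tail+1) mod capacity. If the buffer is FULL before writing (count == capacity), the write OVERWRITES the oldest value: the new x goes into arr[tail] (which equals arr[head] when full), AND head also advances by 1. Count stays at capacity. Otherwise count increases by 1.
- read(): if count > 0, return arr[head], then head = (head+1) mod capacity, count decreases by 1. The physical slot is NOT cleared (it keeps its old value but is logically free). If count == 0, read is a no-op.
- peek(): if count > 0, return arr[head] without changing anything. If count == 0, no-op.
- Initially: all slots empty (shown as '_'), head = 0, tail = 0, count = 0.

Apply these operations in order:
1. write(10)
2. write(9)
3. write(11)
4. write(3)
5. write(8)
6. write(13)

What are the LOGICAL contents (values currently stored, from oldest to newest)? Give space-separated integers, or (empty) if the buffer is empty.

Answer: 3 8 13

Derivation:
After op 1 (write(10)): arr=[10 _ _] head=0 tail=1 count=1
After op 2 (write(9)): arr=[10 9 _] head=0 tail=2 count=2
After op 3 (write(11)): arr=[10 9 11] head=0 tail=0 count=3
After op 4 (write(3)): arr=[3 9 11] head=1 tail=1 count=3
After op 5 (write(8)): arr=[3 8 11] head=2 tail=2 count=3
After op 6 (write(13)): arr=[3 8 13] head=0 tail=0 count=3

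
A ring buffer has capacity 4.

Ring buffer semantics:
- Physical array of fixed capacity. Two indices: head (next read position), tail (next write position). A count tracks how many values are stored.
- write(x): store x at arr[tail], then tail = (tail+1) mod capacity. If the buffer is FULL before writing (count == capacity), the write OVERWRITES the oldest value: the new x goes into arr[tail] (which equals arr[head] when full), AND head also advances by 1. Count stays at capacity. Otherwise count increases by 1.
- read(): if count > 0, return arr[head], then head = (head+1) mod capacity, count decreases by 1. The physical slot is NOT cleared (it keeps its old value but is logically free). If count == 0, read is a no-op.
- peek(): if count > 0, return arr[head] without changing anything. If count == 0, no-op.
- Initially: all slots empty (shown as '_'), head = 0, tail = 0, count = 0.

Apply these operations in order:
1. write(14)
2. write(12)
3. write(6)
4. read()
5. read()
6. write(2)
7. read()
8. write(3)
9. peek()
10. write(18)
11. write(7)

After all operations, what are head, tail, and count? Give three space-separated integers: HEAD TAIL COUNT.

Answer: 3 3 4

Derivation:
After op 1 (write(14)): arr=[14 _ _ _] head=0 tail=1 count=1
After op 2 (write(12)): arr=[14 12 _ _] head=0 tail=2 count=2
After op 3 (write(6)): arr=[14 12 6 _] head=0 tail=3 count=3
After op 4 (read()): arr=[14 12 6 _] head=1 tail=3 count=2
After op 5 (read()): arr=[14 12 6 _] head=2 tail=3 count=1
After op 6 (write(2)): arr=[14 12 6 2] head=2 tail=0 count=2
After op 7 (read()): arr=[14 12 6 2] head=3 tail=0 count=1
After op 8 (write(3)): arr=[3 12 6 2] head=3 tail=1 count=2
After op 9 (peek()): arr=[3 12 6 2] head=3 tail=1 count=2
After op 10 (write(18)): arr=[3 18 6 2] head=3 tail=2 count=3
After op 11 (write(7)): arr=[3 18 7 2] head=3 tail=3 count=4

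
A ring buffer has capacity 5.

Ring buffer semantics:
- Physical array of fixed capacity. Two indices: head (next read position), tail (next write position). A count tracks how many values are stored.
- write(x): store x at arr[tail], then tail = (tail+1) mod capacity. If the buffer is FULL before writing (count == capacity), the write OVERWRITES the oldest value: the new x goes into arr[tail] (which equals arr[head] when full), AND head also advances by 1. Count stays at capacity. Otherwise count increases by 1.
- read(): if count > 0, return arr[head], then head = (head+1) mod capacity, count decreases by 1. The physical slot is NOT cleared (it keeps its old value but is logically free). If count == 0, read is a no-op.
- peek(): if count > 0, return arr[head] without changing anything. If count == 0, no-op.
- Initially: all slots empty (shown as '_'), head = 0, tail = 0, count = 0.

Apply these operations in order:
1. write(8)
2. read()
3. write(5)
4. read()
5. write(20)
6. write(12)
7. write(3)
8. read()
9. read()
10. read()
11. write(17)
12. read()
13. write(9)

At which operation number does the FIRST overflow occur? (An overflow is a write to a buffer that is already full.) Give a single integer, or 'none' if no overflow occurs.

After op 1 (write(8)): arr=[8 _ _ _ _] head=0 tail=1 count=1
After op 2 (read()): arr=[8 _ _ _ _] head=1 tail=1 count=0
After op 3 (write(5)): arr=[8 5 _ _ _] head=1 tail=2 count=1
After op 4 (read()): arr=[8 5 _ _ _] head=2 tail=2 count=0
After op 5 (write(20)): arr=[8 5 20 _ _] head=2 tail=3 count=1
After op 6 (write(12)): arr=[8 5 20 12 _] head=2 tail=4 count=2
After op 7 (write(3)): arr=[8 5 20 12 3] head=2 tail=0 count=3
After op 8 (read()): arr=[8 5 20 12 3] head=3 tail=0 count=2
After op 9 (read()): arr=[8 5 20 12 3] head=4 tail=0 count=1
After op 10 (read()): arr=[8 5 20 12 3] head=0 tail=0 count=0
After op 11 (write(17)): arr=[17 5 20 12 3] head=0 tail=1 count=1
After op 12 (read()): arr=[17 5 20 12 3] head=1 tail=1 count=0
After op 13 (write(9)): arr=[17 9 20 12 3] head=1 tail=2 count=1

Answer: none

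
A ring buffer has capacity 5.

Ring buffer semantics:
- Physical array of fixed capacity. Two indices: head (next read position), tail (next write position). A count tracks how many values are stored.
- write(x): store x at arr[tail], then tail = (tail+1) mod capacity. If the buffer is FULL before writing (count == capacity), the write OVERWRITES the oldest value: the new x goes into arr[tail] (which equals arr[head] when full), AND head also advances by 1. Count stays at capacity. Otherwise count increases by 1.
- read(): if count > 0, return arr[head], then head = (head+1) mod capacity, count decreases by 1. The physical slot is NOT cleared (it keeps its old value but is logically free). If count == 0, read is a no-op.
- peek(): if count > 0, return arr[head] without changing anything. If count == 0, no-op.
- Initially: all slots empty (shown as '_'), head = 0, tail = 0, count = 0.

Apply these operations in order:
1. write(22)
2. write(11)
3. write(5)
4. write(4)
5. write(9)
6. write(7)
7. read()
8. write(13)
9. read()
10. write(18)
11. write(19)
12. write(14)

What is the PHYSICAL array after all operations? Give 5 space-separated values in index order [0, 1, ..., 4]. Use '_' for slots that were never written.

After op 1 (write(22)): arr=[22 _ _ _ _] head=0 tail=1 count=1
After op 2 (write(11)): arr=[22 11 _ _ _] head=0 tail=2 count=2
After op 3 (write(5)): arr=[22 11 5 _ _] head=0 tail=3 count=3
After op 4 (write(4)): arr=[22 11 5 4 _] head=0 tail=4 count=4
After op 5 (write(9)): arr=[22 11 5 4 9] head=0 tail=0 count=5
After op 6 (write(7)): arr=[7 11 5 4 9] head=1 tail=1 count=5
After op 7 (read()): arr=[7 11 5 4 9] head=2 tail=1 count=4
After op 8 (write(13)): arr=[7 13 5 4 9] head=2 tail=2 count=5
After op 9 (read()): arr=[7 13 5 4 9] head=3 tail=2 count=4
After op 10 (write(18)): arr=[7 13 18 4 9] head=3 tail=3 count=5
After op 11 (write(19)): arr=[7 13 18 19 9] head=4 tail=4 count=5
After op 12 (write(14)): arr=[7 13 18 19 14] head=0 tail=0 count=5

Answer: 7 13 18 19 14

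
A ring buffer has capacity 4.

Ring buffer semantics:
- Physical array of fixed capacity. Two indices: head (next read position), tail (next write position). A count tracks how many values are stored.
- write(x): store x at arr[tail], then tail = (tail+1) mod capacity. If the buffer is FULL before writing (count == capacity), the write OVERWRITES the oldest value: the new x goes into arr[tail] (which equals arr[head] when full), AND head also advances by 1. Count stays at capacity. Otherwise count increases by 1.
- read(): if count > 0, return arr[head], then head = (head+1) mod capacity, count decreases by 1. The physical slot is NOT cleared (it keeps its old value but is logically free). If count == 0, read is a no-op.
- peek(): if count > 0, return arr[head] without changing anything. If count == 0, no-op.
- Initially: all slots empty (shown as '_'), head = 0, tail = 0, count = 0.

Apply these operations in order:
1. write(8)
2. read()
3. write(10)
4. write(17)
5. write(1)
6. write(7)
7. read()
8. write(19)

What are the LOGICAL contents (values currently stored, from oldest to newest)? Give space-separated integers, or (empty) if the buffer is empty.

Answer: 17 1 7 19

Derivation:
After op 1 (write(8)): arr=[8 _ _ _] head=0 tail=1 count=1
After op 2 (read()): arr=[8 _ _ _] head=1 tail=1 count=0
After op 3 (write(10)): arr=[8 10 _ _] head=1 tail=2 count=1
After op 4 (write(17)): arr=[8 10 17 _] head=1 tail=3 count=2
After op 5 (write(1)): arr=[8 10 17 1] head=1 tail=0 count=3
After op 6 (write(7)): arr=[7 10 17 1] head=1 tail=1 count=4
After op 7 (read()): arr=[7 10 17 1] head=2 tail=1 count=3
After op 8 (write(19)): arr=[7 19 17 1] head=2 tail=2 count=4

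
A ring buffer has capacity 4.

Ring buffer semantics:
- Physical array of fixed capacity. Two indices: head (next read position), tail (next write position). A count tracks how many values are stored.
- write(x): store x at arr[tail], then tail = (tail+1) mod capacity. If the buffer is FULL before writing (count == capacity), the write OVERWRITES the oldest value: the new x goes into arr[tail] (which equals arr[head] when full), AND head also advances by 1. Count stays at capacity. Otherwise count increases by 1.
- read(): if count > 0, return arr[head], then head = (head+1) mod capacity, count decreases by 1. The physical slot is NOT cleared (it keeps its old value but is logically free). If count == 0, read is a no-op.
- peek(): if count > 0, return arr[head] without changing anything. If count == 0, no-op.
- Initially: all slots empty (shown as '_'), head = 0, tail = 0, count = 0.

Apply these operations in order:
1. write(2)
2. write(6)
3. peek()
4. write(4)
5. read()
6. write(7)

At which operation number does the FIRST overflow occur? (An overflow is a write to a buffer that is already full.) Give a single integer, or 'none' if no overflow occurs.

Answer: none

Derivation:
After op 1 (write(2)): arr=[2 _ _ _] head=0 tail=1 count=1
After op 2 (write(6)): arr=[2 6 _ _] head=0 tail=2 count=2
After op 3 (peek()): arr=[2 6 _ _] head=0 tail=2 count=2
After op 4 (write(4)): arr=[2 6 4 _] head=0 tail=3 count=3
After op 5 (read()): arr=[2 6 4 _] head=1 tail=3 count=2
After op 6 (write(7)): arr=[2 6 4 7] head=1 tail=0 count=3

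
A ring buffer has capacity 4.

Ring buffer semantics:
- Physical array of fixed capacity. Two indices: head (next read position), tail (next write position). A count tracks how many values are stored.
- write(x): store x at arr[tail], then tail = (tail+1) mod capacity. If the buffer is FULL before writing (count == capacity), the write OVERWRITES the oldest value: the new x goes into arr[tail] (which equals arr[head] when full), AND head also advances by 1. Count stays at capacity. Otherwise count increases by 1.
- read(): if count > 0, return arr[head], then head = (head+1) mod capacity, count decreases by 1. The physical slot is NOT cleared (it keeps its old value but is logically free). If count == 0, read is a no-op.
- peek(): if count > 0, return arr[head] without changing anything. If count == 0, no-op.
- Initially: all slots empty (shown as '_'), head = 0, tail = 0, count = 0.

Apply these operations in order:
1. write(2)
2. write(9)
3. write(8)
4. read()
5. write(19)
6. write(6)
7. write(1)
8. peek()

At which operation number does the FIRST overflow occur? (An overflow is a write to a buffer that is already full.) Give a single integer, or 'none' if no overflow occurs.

After op 1 (write(2)): arr=[2 _ _ _] head=0 tail=1 count=1
After op 2 (write(9)): arr=[2 9 _ _] head=0 tail=2 count=2
After op 3 (write(8)): arr=[2 9 8 _] head=0 tail=3 count=3
After op 4 (read()): arr=[2 9 8 _] head=1 tail=3 count=2
After op 5 (write(19)): arr=[2 9 8 19] head=1 tail=0 count=3
After op 6 (write(6)): arr=[6 9 8 19] head=1 tail=1 count=4
After op 7 (write(1)): arr=[6 1 8 19] head=2 tail=2 count=4
After op 8 (peek()): arr=[6 1 8 19] head=2 tail=2 count=4

Answer: 7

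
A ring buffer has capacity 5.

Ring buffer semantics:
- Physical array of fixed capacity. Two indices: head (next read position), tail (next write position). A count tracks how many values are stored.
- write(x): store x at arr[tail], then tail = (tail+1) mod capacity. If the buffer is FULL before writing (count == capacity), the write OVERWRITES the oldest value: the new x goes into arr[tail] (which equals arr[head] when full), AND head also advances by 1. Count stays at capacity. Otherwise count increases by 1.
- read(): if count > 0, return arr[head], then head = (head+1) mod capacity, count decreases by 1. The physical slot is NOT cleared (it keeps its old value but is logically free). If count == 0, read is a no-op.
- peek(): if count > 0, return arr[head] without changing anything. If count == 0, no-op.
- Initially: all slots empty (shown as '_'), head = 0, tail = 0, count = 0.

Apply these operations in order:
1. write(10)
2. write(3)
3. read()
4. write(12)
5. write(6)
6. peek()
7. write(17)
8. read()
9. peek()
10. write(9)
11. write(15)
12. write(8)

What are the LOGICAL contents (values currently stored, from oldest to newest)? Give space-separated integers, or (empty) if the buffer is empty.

Answer: 6 17 9 15 8

Derivation:
After op 1 (write(10)): arr=[10 _ _ _ _] head=0 tail=1 count=1
After op 2 (write(3)): arr=[10 3 _ _ _] head=0 tail=2 count=2
After op 3 (read()): arr=[10 3 _ _ _] head=1 tail=2 count=1
After op 4 (write(12)): arr=[10 3 12 _ _] head=1 tail=3 count=2
After op 5 (write(6)): arr=[10 3 12 6 _] head=1 tail=4 count=3
After op 6 (peek()): arr=[10 3 12 6 _] head=1 tail=4 count=3
After op 7 (write(17)): arr=[10 3 12 6 17] head=1 tail=0 count=4
After op 8 (read()): arr=[10 3 12 6 17] head=2 tail=0 count=3
After op 9 (peek()): arr=[10 3 12 6 17] head=2 tail=0 count=3
After op 10 (write(9)): arr=[9 3 12 6 17] head=2 tail=1 count=4
After op 11 (write(15)): arr=[9 15 12 6 17] head=2 tail=2 count=5
After op 12 (write(8)): arr=[9 15 8 6 17] head=3 tail=3 count=5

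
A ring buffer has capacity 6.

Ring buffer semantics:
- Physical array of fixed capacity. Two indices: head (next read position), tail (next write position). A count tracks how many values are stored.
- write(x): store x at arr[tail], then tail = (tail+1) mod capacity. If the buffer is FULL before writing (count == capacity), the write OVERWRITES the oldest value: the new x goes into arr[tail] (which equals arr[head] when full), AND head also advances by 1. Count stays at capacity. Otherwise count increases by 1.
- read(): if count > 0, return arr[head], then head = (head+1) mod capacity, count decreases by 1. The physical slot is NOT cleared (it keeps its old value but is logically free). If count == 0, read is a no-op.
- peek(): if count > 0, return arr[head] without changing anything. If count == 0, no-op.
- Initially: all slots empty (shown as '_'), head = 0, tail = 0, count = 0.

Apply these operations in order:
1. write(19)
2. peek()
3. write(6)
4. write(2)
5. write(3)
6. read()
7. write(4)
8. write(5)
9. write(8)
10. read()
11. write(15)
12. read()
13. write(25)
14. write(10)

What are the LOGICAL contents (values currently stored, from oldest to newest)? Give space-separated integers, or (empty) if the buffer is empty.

After op 1 (write(19)): arr=[19 _ _ _ _ _] head=0 tail=1 count=1
After op 2 (peek()): arr=[19 _ _ _ _ _] head=0 tail=1 count=1
After op 3 (write(6)): arr=[19 6 _ _ _ _] head=0 tail=2 count=2
After op 4 (write(2)): arr=[19 6 2 _ _ _] head=0 tail=3 count=3
After op 5 (write(3)): arr=[19 6 2 3 _ _] head=0 tail=4 count=4
After op 6 (read()): arr=[19 6 2 3 _ _] head=1 tail=4 count=3
After op 7 (write(4)): arr=[19 6 2 3 4 _] head=1 tail=5 count=4
After op 8 (write(5)): arr=[19 6 2 3 4 5] head=1 tail=0 count=5
After op 9 (write(8)): arr=[8 6 2 3 4 5] head=1 tail=1 count=6
After op 10 (read()): arr=[8 6 2 3 4 5] head=2 tail=1 count=5
After op 11 (write(15)): arr=[8 15 2 3 4 5] head=2 tail=2 count=6
After op 12 (read()): arr=[8 15 2 3 4 5] head=3 tail=2 count=5
After op 13 (write(25)): arr=[8 15 25 3 4 5] head=3 tail=3 count=6
After op 14 (write(10)): arr=[8 15 25 10 4 5] head=4 tail=4 count=6

Answer: 4 5 8 15 25 10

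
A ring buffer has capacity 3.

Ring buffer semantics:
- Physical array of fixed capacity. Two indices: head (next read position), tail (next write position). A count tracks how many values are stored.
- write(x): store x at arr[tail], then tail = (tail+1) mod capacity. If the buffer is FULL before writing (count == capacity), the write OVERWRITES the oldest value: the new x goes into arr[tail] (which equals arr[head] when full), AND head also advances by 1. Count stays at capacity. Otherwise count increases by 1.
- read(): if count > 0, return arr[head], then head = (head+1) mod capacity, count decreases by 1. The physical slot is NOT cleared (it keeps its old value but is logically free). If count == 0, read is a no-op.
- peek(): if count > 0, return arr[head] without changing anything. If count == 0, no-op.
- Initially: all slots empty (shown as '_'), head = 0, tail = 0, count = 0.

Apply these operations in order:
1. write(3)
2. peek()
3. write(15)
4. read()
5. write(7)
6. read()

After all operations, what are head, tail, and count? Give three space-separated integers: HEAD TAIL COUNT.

After op 1 (write(3)): arr=[3 _ _] head=0 tail=1 count=1
After op 2 (peek()): arr=[3 _ _] head=0 tail=1 count=1
After op 3 (write(15)): arr=[3 15 _] head=0 tail=2 count=2
After op 4 (read()): arr=[3 15 _] head=1 tail=2 count=1
After op 5 (write(7)): arr=[3 15 7] head=1 tail=0 count=2
After op 6 (read()): arr=[3 15 7] head=2 tail=0 count=1

Answer: 2 0 1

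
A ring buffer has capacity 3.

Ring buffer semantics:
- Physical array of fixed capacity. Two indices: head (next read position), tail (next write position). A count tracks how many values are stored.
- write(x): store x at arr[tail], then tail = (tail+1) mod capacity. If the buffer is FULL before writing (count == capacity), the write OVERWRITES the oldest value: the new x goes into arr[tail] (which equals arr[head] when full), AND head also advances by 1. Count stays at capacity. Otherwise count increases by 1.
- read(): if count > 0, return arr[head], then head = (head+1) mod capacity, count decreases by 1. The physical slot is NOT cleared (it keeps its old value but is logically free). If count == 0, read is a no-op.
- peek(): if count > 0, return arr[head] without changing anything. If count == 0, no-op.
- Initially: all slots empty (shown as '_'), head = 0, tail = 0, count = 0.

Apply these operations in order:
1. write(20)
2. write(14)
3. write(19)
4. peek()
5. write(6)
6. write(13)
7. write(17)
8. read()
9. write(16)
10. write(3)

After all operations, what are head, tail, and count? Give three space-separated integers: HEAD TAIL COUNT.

After op 1 (write(20)): arr=[20 _ _] head=0 tail=1 count=1
After op 2 (write(14)): arr=[20 14 _] head=0 tail=2 count=2
After op 3 (write(19)): arr=[20 14 19] head=0 tail=0 count=3
After op 4 (peek()): arr=[20 14 19] head=0 tail=0 count=3
After op 5 (write(6)): arr=[6 14 19] head=1 tail=1 count=3
After op 6 (write(13)): arr=[6 13 19] head=2 tail=2 count=3
After op 7 (write(17)): arr=[6 13 17] head=0 tail=0 count=3
After op 8 (read()): arr=[6 13 17] head=1 tail=0 count=2
After op 9 (write(16)): arr=[16 13 17] head=1 tail=1 count=3
After op 10 (write(3)): arr=[16 3 17] head=2 tail=2 count=3

Answer: 2 2 3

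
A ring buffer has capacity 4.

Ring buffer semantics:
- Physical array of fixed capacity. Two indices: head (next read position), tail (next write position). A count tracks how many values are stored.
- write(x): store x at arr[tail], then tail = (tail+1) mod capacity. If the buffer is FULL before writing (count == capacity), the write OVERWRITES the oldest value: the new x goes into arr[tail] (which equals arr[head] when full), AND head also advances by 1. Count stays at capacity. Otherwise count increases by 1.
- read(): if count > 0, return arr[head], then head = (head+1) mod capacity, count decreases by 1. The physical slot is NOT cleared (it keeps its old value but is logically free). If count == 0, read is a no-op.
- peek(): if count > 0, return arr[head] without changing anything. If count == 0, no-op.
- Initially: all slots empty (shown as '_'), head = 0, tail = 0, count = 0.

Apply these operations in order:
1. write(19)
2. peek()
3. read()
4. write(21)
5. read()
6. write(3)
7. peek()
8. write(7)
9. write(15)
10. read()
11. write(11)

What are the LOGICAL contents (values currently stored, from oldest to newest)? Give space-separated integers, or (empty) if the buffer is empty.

Answer: 7 15 11

Derivation:
After op 1 (write(19)): arr=[19 _ _ _] head=0 tail=1 count=1
After op 2 (peek()): arr=[19 _ _ _] head=0 tail=1 count=1
After op 3 (read()): arr=[19 _ _ _] head=1 tail=1 count=0
After op 4 (write(21)): arr=[19 21 _ _] head=1 tail=2 count=1
After op 5 (read()): arr=[19 21 _ _] head=2 tail=2 count=0
After op 6 (write(3)): arr=[19 21 3 _] head=2 tail=3 count=1
After op 7 (peek()): arr=[19 21 3 _] head=2 tail=3 count=1
After op 8 (write(7)): arr=[19 21 3 7] head=2 tail=0 count=2
After op 9 (write(15)): arr=[15 21 3 7] head=2 tail=1 count=3
After op 10 (read()): arr=[15 21 3 7] head=3 tail=1 count=2
After op 11 (write(11)): arr=[15 11 3 7] head=3 tail=2 count=3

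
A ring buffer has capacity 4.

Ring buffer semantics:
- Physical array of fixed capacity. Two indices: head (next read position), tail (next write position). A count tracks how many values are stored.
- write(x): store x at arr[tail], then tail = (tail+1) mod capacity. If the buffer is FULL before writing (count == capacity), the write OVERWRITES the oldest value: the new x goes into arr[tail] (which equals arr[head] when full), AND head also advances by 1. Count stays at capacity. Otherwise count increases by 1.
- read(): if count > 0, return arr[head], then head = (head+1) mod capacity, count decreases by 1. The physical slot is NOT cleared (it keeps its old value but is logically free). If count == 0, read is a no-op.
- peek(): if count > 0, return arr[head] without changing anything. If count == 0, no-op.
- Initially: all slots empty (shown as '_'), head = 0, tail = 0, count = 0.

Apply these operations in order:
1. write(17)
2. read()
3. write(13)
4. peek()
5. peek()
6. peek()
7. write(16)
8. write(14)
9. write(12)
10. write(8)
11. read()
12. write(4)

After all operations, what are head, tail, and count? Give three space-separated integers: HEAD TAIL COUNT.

After op 1 (write(17)): arr=[17 _ _ _] head=0 tail=1 count=1
After op 2 (read()): arr=[17 _ _ _] head=1 tail=1 count=0
After op 3 (write(13)): arr=[17 13 _ _] head=1 tail=2 count=1
After op 4 (peek()): arr=[17 13 _ _] head=1 tail=2 count=1
After op 5 (peek()): arr=[17 13 _ _] head=1 tail=2 count=1
After op 6 (peek()): arr=[17 13 _ _] head=1 tail=2 count=1
After op 7 (write(16)): arr=[17 13 16 _] head=1 tail=3 count=2
After op 8 (write(14)): arr=[17 13 16 14] head=1 tail=0 count=3
After op 9 (write(12)): arr=[12 13 16 14] head=1 tail=1 count=4
After op 10 (write(8)): arr=[12 8 16 14] head=2 tail=2 count=4
After op 11 (read()): arr=[12 8 16 14] head=3 tail=2 count=3
After op 12 (write(4)): arr=[12 8 4 14] head=3 tail=3 count=4

Answer: 3 3 4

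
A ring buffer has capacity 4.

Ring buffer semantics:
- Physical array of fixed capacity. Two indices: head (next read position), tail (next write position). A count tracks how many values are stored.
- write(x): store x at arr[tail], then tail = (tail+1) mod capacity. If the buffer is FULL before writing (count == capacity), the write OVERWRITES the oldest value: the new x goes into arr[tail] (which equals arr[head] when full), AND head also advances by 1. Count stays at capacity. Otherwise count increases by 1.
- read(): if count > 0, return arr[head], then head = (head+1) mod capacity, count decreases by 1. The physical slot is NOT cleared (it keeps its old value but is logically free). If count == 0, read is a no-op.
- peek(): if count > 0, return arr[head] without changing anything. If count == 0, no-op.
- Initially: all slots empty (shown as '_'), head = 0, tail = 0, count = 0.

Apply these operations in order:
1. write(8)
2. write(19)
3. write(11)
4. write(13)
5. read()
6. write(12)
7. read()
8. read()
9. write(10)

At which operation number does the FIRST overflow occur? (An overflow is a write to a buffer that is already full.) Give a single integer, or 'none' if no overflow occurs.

After op 1 (write(8)): arr=[8 _ _ _] head=0 tail=1 count=1
After op 2 (write(19)): arr=[8 19 _ _] head=0 tail=2 count=2
After op 3 (write(11)): arr=[8 19 11 _] head=0 tail=3 count=3
After op 4 (write(13)): arr=[8 19 11 13] head=0 tail=0 count=4
After op 5 (read()): arr=[8 19 11 13] head=1 tail=0 count=3
After op 6 (write(12)): arr=[12 19 11 13] head=1 tail=1 count=4
After op 7 (read()): arr=[12 19 11 13] head=2 tail=1 count=3
After op 8 (read()): arr=[12 19 11 13] head=3 tail=1 count=2
After op 9 (write(10)): arr=[12 10 11 13] head=3 tail=2 count=3

Answer: none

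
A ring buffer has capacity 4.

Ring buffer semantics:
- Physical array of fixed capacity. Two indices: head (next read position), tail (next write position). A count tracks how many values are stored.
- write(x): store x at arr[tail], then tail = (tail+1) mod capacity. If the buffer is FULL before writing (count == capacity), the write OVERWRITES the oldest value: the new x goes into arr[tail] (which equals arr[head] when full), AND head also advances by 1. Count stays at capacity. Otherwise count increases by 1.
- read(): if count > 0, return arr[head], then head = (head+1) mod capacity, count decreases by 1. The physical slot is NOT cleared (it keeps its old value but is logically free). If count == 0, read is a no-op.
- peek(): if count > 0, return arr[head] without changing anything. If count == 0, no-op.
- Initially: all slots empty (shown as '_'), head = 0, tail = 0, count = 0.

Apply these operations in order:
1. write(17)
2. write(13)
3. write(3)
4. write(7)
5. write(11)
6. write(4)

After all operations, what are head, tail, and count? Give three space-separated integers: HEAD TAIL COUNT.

Answer: 2 2 4

Derivation:
After op 1 (write(17)): arr=[17 _ _ _] head=0 tail=1 count=1
After op 2 (write(13)): arr=[17 13 _ _] head=0 tail=2 count=2
After op 3 (write(3)): arr=[17 13 3 _] head=0 tail=3 count=3
After op 4 (write(7)): arr=[17 13 3 7] head=0 tail=0 count=4
After op 5 (write(11)): arr=[11 13 3 7] head=1 tail=1 count=4
After op 6 (write(4)): arr=[11 4 3 7] head=2 tail=2 count=4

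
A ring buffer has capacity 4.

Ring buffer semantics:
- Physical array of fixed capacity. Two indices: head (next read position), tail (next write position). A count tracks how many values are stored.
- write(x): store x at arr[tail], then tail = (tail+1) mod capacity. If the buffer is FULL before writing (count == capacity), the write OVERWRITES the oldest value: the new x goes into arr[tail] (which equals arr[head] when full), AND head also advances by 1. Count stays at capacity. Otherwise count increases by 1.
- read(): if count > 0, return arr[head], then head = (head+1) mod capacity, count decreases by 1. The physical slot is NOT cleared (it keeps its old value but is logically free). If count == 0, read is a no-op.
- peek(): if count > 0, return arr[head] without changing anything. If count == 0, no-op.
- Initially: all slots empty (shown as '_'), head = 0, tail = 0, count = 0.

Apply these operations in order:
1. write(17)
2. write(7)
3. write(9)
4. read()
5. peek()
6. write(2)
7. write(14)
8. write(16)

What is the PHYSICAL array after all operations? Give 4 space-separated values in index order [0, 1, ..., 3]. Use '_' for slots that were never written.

Answer: 14 16 9 2

Derivation:
After op 1 (write(17)): arr=[17 _ _ _] head=0 tail=1 count=1
After op 2 (write(7)): arr=[17 7 _ _] head=0 tail=2 count=2
After op 3 (write(9)): arr=[17 7 9 _] head=0 tail=3 count=3
After op 4 (read()): arr=[17 7 9 _] head=1 tail=3 count=2
After op 5 (peek()): arr=[17 7 9 _] head=1 tail=3 count=2
After op 6 (write(2)): arr=[17 7 9 2] head=1 tail=0 count=3
After op 7 (write(14)): arr=[14 7 9 2] head=1 tail=1 count=4
After op 8 (write(16)): arr=[14 16 9 2] head=2 tail=2 count=4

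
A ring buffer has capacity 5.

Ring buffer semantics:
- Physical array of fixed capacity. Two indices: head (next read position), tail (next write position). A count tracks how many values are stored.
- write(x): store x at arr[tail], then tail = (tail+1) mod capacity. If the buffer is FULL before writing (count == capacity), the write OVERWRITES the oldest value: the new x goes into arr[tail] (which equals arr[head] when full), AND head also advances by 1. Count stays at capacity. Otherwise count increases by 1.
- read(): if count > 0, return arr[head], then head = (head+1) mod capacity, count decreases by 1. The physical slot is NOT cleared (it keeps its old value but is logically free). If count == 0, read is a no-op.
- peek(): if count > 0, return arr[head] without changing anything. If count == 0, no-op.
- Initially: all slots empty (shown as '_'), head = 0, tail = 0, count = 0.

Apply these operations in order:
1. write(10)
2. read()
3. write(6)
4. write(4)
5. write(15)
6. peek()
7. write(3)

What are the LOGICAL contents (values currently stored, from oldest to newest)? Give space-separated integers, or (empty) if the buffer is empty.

After op 1 (write(10)): arr=[10 _ _ _ _] head=0 tail=1 count=1
After op 2 (read()): arr=[10 _ _ _ _] head=1 tail=1 count=0
After op 3 (write(6)): arr=[10 6 _ _ _] head=1 tail=2 count=1
After op 4 (write(4)): arr=[10 6 4 _ _] head=1 tail=3 count=2
After op 5 (write(15)): arr=[10 6 4 15 _] head=1 tail=4 count=3
After op 6 (peek()): arr=[10 6 4 15 _] head=1 tail=4 count=3
After op 7 (write(3)): arr=[10 6 4 15 3] head=1 tail=0 count=4

Answer: 6 4 15 3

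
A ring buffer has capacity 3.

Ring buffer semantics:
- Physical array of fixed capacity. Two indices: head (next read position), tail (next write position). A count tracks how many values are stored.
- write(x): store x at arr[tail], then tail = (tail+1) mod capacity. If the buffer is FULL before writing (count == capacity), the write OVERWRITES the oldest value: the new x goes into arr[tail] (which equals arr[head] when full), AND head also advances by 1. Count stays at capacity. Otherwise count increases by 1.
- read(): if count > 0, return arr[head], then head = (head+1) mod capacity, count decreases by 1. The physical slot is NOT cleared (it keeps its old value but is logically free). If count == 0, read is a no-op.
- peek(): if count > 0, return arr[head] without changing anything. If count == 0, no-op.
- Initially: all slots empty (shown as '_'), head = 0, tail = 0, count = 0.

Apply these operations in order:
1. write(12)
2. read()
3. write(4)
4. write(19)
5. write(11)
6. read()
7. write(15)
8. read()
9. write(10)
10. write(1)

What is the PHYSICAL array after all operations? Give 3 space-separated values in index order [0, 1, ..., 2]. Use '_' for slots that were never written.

After op 1 (write(12)): arr=[12 _ _] head=0 tail=1 count=1
After op 2 (read()): arr=[12 _ _] head=1 tail=1 count=0
After op 3 (write(4)): arr=[12 4 _] head=1 tail=2 count=1
After op 4 (write(19)): arr=[12 4 19] head=1 tail=0 count=2
After op 5 (write(11)): arr=[11 4 19] head=1 tail=1 count=3
After op 6 (read()): arr=[11 4 19] head=2 tail=1 count=2
After op 7 (write(15)): arr=[11 15 19] head=2 tail=2 count=3
After op 8 (read()): arr=[11 15 19] head=0 tail=2 count=2
After op 9 (write(10)): arr=[11 15 10] head=0 tail=0 count=3
After op 10 (write(1)): arr=[1 15 10] head=1 tail=1 count=3

Answer: 1 15 10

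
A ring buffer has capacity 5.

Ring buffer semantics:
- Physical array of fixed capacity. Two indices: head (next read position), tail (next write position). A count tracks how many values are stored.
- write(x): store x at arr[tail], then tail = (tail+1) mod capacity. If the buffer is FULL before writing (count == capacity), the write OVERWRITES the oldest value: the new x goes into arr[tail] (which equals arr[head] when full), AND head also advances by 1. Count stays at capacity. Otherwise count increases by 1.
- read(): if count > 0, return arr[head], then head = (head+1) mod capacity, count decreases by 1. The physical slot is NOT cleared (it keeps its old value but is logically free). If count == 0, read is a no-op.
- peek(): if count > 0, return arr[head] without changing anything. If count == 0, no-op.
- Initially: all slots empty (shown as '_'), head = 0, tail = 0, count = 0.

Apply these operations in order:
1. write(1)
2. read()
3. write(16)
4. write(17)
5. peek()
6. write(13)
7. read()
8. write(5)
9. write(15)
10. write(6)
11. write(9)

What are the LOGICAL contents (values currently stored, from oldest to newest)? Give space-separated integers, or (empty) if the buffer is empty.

Answer: 13 5 15 6 9

Derivation:
After op 1 (write(1)): arr=[1 _ _ _ _] head=0 tail=1 count=1
After op 2 (read()): arr=[1 _ _ _ _] head=1 tail=1 count=0
After op 3 (write(16)): arr=[1 16 _ _ _] head=1 tail=2 count=1
After op 4 (write(17)): arr=[1 16 17 _ _] head=1 tail=3 count=2
After op 5 (peek()): arr=[1 16 17 _ _] head=1 tail=3 count=2
After op 6 (write(13)): arr=[1 16 17 13 _] head=1 tail=4 count=3
After op 7 (read()): arr=[1 16 17 13 _] head=2 tail=4 count=2
After op 8 (write(5)): arr=[1 16 17 13 5] head=2 tail=0 count=3
After op 9 (write(15)): arr=[15 16 17 13 5] head=2 tail=1 count=4
After op 10 (write(6)): arr=[15 6 17 13 5] head=2 tail=2 count=5
After op 11 (write(9)): arr=[15 6 9 13 5] head=3 tail=3 count=5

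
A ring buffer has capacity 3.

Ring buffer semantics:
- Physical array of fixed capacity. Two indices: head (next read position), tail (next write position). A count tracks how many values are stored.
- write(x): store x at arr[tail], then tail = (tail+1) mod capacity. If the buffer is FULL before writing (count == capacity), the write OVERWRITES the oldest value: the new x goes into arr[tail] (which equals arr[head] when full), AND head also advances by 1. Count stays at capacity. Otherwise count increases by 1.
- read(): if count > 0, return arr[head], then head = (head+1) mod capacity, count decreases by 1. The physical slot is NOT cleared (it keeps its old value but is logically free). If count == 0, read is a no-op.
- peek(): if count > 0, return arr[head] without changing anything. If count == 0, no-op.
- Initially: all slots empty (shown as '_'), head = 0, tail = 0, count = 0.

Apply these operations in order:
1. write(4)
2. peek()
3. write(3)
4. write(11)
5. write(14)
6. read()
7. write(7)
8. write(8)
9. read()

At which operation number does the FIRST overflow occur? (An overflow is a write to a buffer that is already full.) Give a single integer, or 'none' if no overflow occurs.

Answer: 5

Derivation:
After op 1 (write(4)): arr=[4 _ _] head=0 tail=1 count=1
After op 2 (peek()): arr=[4 _ _] head=0 tail=1 count=1
After op 3 (write(3)): arr=[4 3 _] head=0 tail=2 count=2
After op 4 (write(11)): arr=[4 3 11] head=0 tail=0 count=3
After op 5 (write(14)): arr=[14 3 11] head=1 tail=1 count=3
After op 6 (read()): arr=[14 3 11] head=2 tail=1 count=2
After op 7 (write(7)): arr=[14 7 11] head=2 tail=2 count=3
After op 8 (write(8)): arr=[14 7 8] head=0 tail=0 count=3
After op 9 (read()): arr=[14 7 8] head=1 tail=0 count=2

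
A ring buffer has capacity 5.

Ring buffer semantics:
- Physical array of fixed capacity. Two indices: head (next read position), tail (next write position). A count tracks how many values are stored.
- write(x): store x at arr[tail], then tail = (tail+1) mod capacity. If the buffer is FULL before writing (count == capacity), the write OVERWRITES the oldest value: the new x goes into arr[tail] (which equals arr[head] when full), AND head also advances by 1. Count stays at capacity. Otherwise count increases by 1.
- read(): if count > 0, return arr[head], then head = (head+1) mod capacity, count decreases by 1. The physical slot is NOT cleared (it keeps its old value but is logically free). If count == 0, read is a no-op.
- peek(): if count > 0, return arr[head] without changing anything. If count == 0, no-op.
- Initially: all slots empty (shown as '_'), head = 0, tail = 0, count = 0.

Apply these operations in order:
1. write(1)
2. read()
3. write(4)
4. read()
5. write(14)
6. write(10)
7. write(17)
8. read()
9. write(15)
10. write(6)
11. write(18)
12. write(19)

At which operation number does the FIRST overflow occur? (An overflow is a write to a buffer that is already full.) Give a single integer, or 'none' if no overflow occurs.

Answer: 12

Derivation:
After op 1 (write(1)): arr=[1 _ _ _ _] head=0 tail=1 count=1
After op 2 (read()): arr=[1 _ _ _ _] head=1 tail=1 count=0
After op 3 (write(4)): arr=[1 4 _ _ _] head=1 tail=2 count=1
After op 4 (read()): arr=[1 4 _ _ _] head=2 tail=2 count=0
After op 5 (write(14)): arr=[1 4 14 _ _] head=2 tail=3 count=1
After op 6 (write(10)): arr=[1 4 14 10 _] head=2 tail=4 count=2
After op 7 (write(17)): arr=[1 4 14 10 17] head=2 tail=0 count=3
After op 8 (read()): arr=[1 4 14 10 17] head=3 tail=0 count=2
After op 9 (write(15)): arr=[15 4 14 10 17] head=3 tail=1 count=3
After op 10 (write(6)): arr=[15 6 14 10 17] head=3 tail=2 count=4
After op 11 (write(18)): arr=[15 6 18 10 17] head=3 tail=3 count=5
After op 12 (write(19)): arr=[15 6 18 19 17] head=4 tail=4 count=5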